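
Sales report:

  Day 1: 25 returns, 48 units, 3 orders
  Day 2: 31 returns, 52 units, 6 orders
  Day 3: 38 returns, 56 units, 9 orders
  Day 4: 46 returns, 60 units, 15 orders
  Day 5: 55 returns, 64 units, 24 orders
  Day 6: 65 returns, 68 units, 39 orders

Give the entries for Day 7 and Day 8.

76 returns, 72 units, 63 orders; 88 returns, 76 units, 102 orders

For the returns, differences are 6, 7, 8, … (increasing by 1 each time): 25, 31, 38, 46, 55, 65 → 76 → 88.
For the units, +4 each step: 48, 52, 56, 60, 64, 68 → 72 → 76.
For the orders, each term is the sum of the two before it: 3, 6, 9, 15, 24, 39 → 63 → 102.
Putting the parts together: 76 returns, 72 units, 63 orders and then 88 returns, 76 units, 102 orders.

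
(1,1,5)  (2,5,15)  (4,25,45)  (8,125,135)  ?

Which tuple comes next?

(16,625,405)

First part: ×2 each step; 1, 2, 4, 8 → 16.
Second part goes 1, 5, 25, 125 → 625 (×5 each step).
Third part — ×3 each step: 5, 15, 45, 135 → 405.
So the next tuple is (16,625,405).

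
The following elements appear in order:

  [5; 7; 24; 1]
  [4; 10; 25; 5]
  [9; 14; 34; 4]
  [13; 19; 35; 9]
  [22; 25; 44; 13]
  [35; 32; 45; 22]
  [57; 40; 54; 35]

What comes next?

First part goes 5, 4, 9, 13, 22, 35, 57 → 92 (each term is the sum of the two before it).
Second part: 7, 10, 14, 19, 25, 32, 40 → 49 (differences are 3, 4, 5, … (increasing by 1 each time)).
Third part goes 24, 25, 34, 35, 44, 45, 54 → 55 (alternating steps +1, +9, +1, +9, …).
Fourth part — always the previous value of the first part: 1, 5, 4, 9, 13, 22, 35 → 57.
So the next element is [92; 49; 55; 57].

[92; 49; 55; 57]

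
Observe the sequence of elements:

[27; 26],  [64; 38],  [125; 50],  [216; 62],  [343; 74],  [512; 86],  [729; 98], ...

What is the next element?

For the first value, perfect cubes: 3³, 4³, 5³, …: 27, 64, 125, 216, 343, 512, 729 → 1000.
Second value — +12 each step: 26, 38, 50, 62, 74, 86, 98 → 110.
Putting it together: [1000; 110].

[1000; 110]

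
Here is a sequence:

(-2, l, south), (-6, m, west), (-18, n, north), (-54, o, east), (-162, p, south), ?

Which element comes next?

(-486, q, west)

First part — ×3 each step: -2, -6, -18, -54, -162 → -486.
Letter: letters move forward 1 place in the alphabet, so l, m, n, o, p → q.
Direction: repeats south → west → north → east; south, west, north, east, south → west.
Putting it together: (-486, q, west).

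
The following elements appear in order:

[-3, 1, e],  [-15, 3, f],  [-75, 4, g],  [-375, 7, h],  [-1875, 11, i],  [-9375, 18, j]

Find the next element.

First component: ×5 each step; -3, -15, -75, -375, -1875, -9375 → -46875.
Second component: 1, 3, 4, 7, 11, 18 → 29 (each term is the sum of the two before it).
Letter: letters move forward 1 place in the alphabet; e, f, g, h, i, j → k.
Putting it together: [-46875, 29, k].

[-46875, 29, k]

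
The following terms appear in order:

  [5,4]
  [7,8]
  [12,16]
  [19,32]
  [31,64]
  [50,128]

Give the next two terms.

First slot: each term is the sum of the two before it, so 5, 7, 12, 19, 31, 50 → 81 → 131.
Second slot: ×2 each step, so 4, 8, 16, 32, 64, 128 → 256 → 512.
So the next two terms are [81,256] and [131,512].

[81,256], [131,512]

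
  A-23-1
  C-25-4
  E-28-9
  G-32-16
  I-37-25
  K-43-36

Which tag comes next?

Letter: letters move forward 2 places in the alphabet, so A, C, E, G, I, K → M.
Second component goes 23, 25, 28, 32, 37, 43 → 50 (differences are 2, 3, 4, … (increasing by 1 each time)).
For the third component, perfect squares: 1², 2², 3², …: 1, 4, 9, 16, 25, 36 → 49.
Putting it together: M-50-49.

M-50-49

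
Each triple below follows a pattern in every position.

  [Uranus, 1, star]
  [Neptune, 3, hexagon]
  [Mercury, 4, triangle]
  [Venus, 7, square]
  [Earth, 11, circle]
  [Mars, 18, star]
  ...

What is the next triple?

[Jupiter, 29, hexagon]

For the planet, runs through the planets Mercury→Neptune: Uranus, Neptune, Mercury, Venus, Earth, Mars → Jupiter.
Second slot — each term is the sum of the two before it: 1, 3, 4, 7, 11, 18 → 29.
For the shape, repeats star → hexagon → triangle → square → circle: star, hexagon, triangle, square, circle, star → hexagon.
Putting it together: [Jupiter, 29, hexagon].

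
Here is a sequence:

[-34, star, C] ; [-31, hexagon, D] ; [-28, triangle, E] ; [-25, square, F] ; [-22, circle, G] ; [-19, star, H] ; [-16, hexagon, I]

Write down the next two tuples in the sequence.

First entry: -34, -31, -28, -25, -22, -19, -16 → -13 → -10 (+3 each step).
Shape goes star, hexagon, triangle, square, circle, star, hexagon → triangle → square (repeats star → hexagon → triangle → square → circle).
Letter: letters move forward 1 place in the alphabet; C, D, E, F, G, H, I → J → K.
Putting the parts together: [-13, triangle, J] and then [-10, square, K].

[-13, triangle, J], [-10, square, K]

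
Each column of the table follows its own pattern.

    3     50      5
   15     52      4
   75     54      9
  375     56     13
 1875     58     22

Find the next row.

First component — ×5 each step: 3, 15, 75, 375, 1875 → 9375.
Second component: 50, 52, 54, 56, 58 → 60 (+2 each step).
Third component: each term is the sum of the two before it; 5, 4, 9, 13, 22 → 35.
Combining the parts gives 9375  60  35.

9375  60  35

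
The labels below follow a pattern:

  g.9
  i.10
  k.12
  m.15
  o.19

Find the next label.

q.24

Letter: g, i, k, m, o → q (letters move forward 2 places in the alphabet).
Second component: differences are 1, 2, 3, … (increasing by 1 each time); 9, 10, 12, 15, 19 → 24.
Putting it together: q.24.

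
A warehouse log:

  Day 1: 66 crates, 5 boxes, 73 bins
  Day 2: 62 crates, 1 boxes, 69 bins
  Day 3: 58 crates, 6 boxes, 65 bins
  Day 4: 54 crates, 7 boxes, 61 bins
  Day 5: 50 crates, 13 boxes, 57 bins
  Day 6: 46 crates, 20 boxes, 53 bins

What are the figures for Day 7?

42 crates, 33 boxes, 49 bins

For the crates, −4 each step: 66, 62, 58, 54, 50, 46 → 42.
For the boxes, each term is the sum of the two before it: 5, 1, 6, 7, 13, 20 → 33.
Bins: always 7 more than the crates, so 73, 69, 65, 61, 57, 53 → 49.
Combining the parts gives 42 crates, 33 boxes, 49 bins.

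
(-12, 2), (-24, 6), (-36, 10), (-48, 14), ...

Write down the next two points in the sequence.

First slot — −12 each step: -12, -24, -36, -48 → -60 → -72.
For the second slot, +4 each step: 2, 6, 10, 14 → 18 → 22.
Putting the parts together: (-60, 18) and then (-72, 22).

(-60, 18), (-72, 22)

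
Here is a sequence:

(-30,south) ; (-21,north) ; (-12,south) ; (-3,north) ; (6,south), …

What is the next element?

First value: +9 each step, so -30, -21, -12, -3, 6 → 15.
Direction: alternates south ↔ north, so south, north, south, north, south → north.
Combining the parts gives (15,north).

(15,north)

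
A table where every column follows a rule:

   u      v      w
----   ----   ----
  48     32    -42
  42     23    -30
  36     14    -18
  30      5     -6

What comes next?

24  -4  6

For the column u, −6 each step: 48, 42, 36, 30 → 24.
For the column v, −9 each step: 32, 23, 14, 5 → -4.
Column w: +12 each step; -42, -30, -18, -6 → 6.
Putting it together: 24  -4  6.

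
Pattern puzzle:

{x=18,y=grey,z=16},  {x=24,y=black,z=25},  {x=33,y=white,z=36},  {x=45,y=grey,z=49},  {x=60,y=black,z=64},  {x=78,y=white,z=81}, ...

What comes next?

X: differences are 6, 9, 12, … (increasing by 3 each time); 18, 24, 33, 45, 60, 78 → 99.
Y: grey, black, white, grey, black, white → grey (repeats grey → black → white).
Z: perfect squares: 4², 5², 6², …; 16, 25, 36, 49, 64, 81 → 100.
So the next element is {x=99,y=grey,z=100}.

{x=99,y=grey,z=100}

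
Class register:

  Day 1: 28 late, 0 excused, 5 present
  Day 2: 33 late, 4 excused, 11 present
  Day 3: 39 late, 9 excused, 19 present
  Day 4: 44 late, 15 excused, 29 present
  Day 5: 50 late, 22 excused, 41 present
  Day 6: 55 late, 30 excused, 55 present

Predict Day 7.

Late: alternating steps +5, +6, +5, +6, …, so 28, 33, 39, 44, 50, 55 → 61.
Excused: differences are 4, 5, 6, … (increasing by 1 each time), so 0, 4, 9, 15, 22, 30 → 39.
For the present, differences are 6, 8, 10, … (increasing by 2 each time): 5, 11, 19, 29, 41, 55 → 71.
Putting it together: 61 late, 39 excused, 71 present.

61 late, 39 excused, 71 present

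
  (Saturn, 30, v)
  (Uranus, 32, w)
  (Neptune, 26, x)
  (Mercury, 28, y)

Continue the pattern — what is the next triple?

Planet: runs through the planets Mercury→Neptune; Saturn, Uranus, Neptune, Mercury → Venus.
Second component: alternating steps +2, −6, +2, −6, …; 30, 32, 26, 28 → 22.
Letter goes v, w, x, y → z (letters move forward 1 place in the alphabet).
Combining the parts gives (Venus, 22, z).

(Venus, 22, z)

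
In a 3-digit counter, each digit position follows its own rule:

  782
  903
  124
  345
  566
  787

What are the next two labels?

908 then 129

First digit — +2 each step, mod 10: 7, 9, 1, 3, 5, 7 → 9 → 1.
For the second digit, +2 each step, mod 10: 8, 0, 2, 4, 6, 8 → 0 → 2.
Third digit: +1 each step, mod 10, so 2, 3, 4, 5, 6, 7 → 8 → 9.
So the next two labels are 908 and 129.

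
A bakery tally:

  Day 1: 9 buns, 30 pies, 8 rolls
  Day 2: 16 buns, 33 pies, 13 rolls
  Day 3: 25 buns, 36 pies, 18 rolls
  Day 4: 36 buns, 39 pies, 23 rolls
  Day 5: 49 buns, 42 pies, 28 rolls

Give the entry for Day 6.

Buns: 9, 16, 25, 36, 49 → 64 (perfect squares: 3², 4², 5², …).
Pies: +3 each step, so 30, 33, 36, 39, 42 → 45.
Rolls — +5 each step: 8, 13, 18, 23, 28 → 33.
Putting it together: 64 buns, 45 pies, 33 rolls.

64 buns, 45 pies, 33 rolls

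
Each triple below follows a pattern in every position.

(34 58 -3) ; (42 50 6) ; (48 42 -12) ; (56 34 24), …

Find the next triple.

(62 26 -48)

First value: alternating steps +8, +6, +8, +6, …; 34, 42, 48, 56 → 62.
Second value: −8 each step, so 58, 50, 42, 34 → 26.
Third value goes -3, 6, -12, 24 → -48 (×(-2) each step).
Putting it together: (62 26 -48).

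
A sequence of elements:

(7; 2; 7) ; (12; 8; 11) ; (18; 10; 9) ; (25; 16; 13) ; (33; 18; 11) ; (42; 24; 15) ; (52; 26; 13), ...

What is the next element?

First value — differences are 5, 6, 7, … (increasing by 1 each time): 7, 12, 18, 25, 33, 42, 52 → 63.
Second value: alternating steps +6, +2, +6, +2, …; 2, 8, 10, 16, 18, 24, 26 → 32.
Third value: 7, 11, 9, 13, 11, 15, 13 → 17 (alternating steps +4, −2, +4, −2, …).
So the next element is (63; 32; 17).

(63; 32; 17)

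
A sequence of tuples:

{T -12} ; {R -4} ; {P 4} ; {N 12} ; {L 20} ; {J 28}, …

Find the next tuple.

{H 36}

Letter — letters move back 2 places in the alphabet: T, R, P, N, L, J → H.
Second slot: +8 each step, so -12, -4, 4, 12, 20, 28 → 36.
Putting it together: {H 36}.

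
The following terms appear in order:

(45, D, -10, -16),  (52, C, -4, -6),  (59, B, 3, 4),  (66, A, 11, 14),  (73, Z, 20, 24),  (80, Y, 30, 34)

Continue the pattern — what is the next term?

(87, X, 41, 44)

First entry: +7 each step, so 45, 52, 59, 66, 73, 80 → 87.
Letter: letters move back 1 place in the alphabet, wrapping A→Z, so D, C, B, A, Z, Y → X.
Third entry: differences are 6, 7, 8, … (increasing by 1 each time), so -10, -4, 3, 11, 20, 30 → 41.
Fourth entry: +10 each step; -16, -6, 4, 14, 24, 34 → 44.
Combining the parts gives (87, X, 41, 44).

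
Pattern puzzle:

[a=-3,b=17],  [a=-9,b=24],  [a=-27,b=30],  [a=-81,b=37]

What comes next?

[a=-243,b=43]

A: -3, -9, -27, -81 → -243 (×3 each step).
B: alternating steps +7, +6, +7, +6, …, so 17, 24, 30, 37 → 43.
Combining the parts gives [a=-243,b=43].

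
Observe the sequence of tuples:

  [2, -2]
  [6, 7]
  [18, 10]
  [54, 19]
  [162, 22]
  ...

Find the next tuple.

First entry — ×3 each step: 2, 6, 18, 54, 162 → 486.
For the second entry, alternating steps +9, +3, +9, +3, …: -2, 7, 10, 19, 22 → 31.
Combining the parts gives [486, 31].

[486, 31]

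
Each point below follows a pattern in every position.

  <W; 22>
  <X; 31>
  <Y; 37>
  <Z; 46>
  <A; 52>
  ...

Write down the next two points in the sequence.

Letter goes W, X, Y, Z, A → B → C (letters move forward 1 place in the alphabet, wrapping Z→A).
Second coordinate: alternating steps +9, +6, +9, +6, …, so 22, 31, 37, 46, 52 → 61 → 67.
So the next two points are <B; 61> and <C; 67>.

<B; 61>, <C; 67>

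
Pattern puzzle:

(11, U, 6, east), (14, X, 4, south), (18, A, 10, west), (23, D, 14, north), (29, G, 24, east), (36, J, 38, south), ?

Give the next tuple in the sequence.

(44, M, 62, west)

For the first value, differences are 3, 4, 5, … (increasing by 1 each time): 11, 14, 18, 23, 29, 36 → 44.
Letter goes U, X, A, D, G, J → M (letters move forward 3 places in the alphabet, wrapping Z→A).
Third value — each term is the sum of the two before it: 6, 4, 10, 14, 24, 38 → 62.
For the direction, repeats east → south → west → north: east, south, west, north, east, south → west.
Putting it together: (44, M, 62, west).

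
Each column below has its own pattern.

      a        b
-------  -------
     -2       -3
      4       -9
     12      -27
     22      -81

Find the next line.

Column a: differences are 6, 8, 10, … (increasing by 2 each time), so -2, 4, 12, 22 → 34.
Column b — ×3 each step: -3, -9, -27, -81 → -243.
So the next line is 34  -243.

34  -243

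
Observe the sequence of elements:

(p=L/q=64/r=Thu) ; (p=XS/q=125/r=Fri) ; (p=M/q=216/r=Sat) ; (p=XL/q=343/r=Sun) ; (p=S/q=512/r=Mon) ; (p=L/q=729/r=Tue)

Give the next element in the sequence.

For the p, repeats L → XS → M → XL → S: L, XS, M, XL, S, L → XS.
For the q, perfect cubes: 4³, 5³, 6³, …: 64, 125, 216, 343, 512, 729 → 1000.
For the r, runs through the weekdays Mon→Sun: Thu, Fri, Sat, Sun, Mon, Tue → Wed.
So the next element is (p=XS/q=1000/r=Wed).

(p=XS/q=1000/r=Wed)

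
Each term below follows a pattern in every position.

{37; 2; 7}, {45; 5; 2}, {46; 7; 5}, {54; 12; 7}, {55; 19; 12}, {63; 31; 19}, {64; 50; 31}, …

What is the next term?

{72; 81; 50}

First component — alternating steps +8, +1, +8, +1, …: 37, 45, 46, 54, 55, 63, 64 → 72.
For the second component, each term is the sum of the two before it: 2, 5, 7, 12, 19, 31, 50 → 81.
Third component: always the previous value of the second component; 7, 2, 5, 7, 12, 19, 31 → 50.
Putting it together: {72; 81; 50}.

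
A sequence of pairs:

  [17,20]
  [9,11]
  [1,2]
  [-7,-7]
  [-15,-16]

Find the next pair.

[-23,-25]

First component — −8 each step: 17, 9, 1, -7, -15 → -23.
Second component: −9 each step, so 20, 11, 2, -7, -16 → -25.
Putting it together: [-23,-25].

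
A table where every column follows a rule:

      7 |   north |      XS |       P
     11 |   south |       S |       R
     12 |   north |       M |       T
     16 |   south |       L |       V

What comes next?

17  north  XL  X

First component — alternating steps +4, +1, +4, +1, …: 7, 11, 12, 16 → 17.
For the direction, alternates north ↔ south: north, south, north, south → north.
Size: XS, S, M, L → XL (runs through clothing sizes XS→XL).
Letter: letters move forward 2 places in the alphabet; P, R, T, V → X.
So the next row is 17  north  XL  X.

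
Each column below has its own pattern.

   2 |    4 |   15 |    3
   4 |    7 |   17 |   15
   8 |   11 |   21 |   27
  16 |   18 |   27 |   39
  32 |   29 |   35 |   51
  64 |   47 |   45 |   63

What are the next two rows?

First component — ×2 each step: 2, 4, 8, 16, 32, 64 → 128 → 256.
Second component: each term is the sum of the two before it; 4, 7, 11, 18, 29, 47 → 76 → 123.
Third component: differences are 2, 4, 6, … (increasing by 2 each time); 15, 17, 21, 27, 35, 45 → 57 → 71.
Fourth component — +12 each step: 3, 15, 27, 39, 51, 63 → 75 → 87.
So the next two rows are 128  76  57  75 and 256  123  71  87.

128  76  57  75; 256  123  71  87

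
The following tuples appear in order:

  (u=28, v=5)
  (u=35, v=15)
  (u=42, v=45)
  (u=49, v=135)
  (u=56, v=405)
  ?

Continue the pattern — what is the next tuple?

(u=63, v=1215)

U: 28, 35, 42, 49, 56 → 63 (+7 each step).
V: 5, 15, 45, 135, 405 → 1215 (×3 each step).
Combining the parts gives (u=63, v=1215).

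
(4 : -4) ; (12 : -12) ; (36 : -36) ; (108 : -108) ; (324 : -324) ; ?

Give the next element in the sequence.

For the first component, ×3 each step: 4, 12, 36, 108, 324 → 972.
Second component: always the negative of the first component; -4, -12, -36, -108, -324 → -972.
So the next element is (972 : -972).

(972 : -972)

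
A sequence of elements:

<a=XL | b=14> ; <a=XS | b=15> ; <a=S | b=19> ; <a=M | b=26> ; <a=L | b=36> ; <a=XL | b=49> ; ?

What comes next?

<a=XS | b=65>

A: repeats XL → XS → S → M → L; XL, XS, S, M, L, XL → XS.
B: differences are 1, 4, 7, … (increasing by 3 each time), so 14, 15, 19, 26, 36, 49 → 65.
Combining the parts gives <a=XS | b=65>.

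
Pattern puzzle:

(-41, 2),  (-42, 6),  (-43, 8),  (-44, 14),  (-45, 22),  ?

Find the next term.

(-46, 36)

First value: −1 each step, so -41, -42, -43, -44, -45 → -46.
For the second value, each term is the sum of the two before it: 2, 6, 8, 14, 22 → 36.
Putting it together: (-46, 36).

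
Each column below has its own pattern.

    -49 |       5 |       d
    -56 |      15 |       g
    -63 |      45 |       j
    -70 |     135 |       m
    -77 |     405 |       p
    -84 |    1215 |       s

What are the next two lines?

First component: -49, -56, -63, -70, -77, -84 → -91 → -98 (−7 each step).
Second component: 5, 15, 45, 135, 405, 1215 → 3645 → 10935 (×3 each step).
Letter — letters move forward 3 places in the alphabet: d, g, j, m, p, s → v → y.
So the next two lines are -91  3645  v and -98  10935  y.

-91  3645  v; -98  10935  y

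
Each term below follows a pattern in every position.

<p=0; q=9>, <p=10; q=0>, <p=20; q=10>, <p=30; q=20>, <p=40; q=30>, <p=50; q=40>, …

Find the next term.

P: 0, 10, 20, 30, 40, 50 → 60 (+10 each step).
Q: always the previous value of the p; 9, 0, 10, 20, 30, 40 → 50.
Combining the parts gives <p=60; q=50>.

<p=60; q=50>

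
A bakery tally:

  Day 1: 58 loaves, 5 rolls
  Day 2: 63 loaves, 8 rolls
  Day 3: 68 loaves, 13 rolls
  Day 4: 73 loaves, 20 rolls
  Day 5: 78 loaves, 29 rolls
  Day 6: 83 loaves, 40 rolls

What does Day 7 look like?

88 loaves, 53 rolls

Loaves: +5 each step, so 58, 63, 68, 73, 78, 83 → 88.
For the rolls, differences are 3, 5, 7, … (increasing by 2 each time): 5, 8, 13, 20, 29, 40 → 53.
So the next row is 88 loaves, 53 rolls.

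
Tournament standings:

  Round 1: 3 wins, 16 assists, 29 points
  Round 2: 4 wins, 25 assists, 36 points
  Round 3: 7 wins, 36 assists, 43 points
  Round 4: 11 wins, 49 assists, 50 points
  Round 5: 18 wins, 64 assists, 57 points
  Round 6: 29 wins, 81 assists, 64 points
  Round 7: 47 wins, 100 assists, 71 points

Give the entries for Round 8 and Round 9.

76 wins, 121 assists, 78 points; 123 wins, 144 assists, 85 points

For the wins, each term is the sum of the two before it: 3, 4, 7, 11, 18, 29, 47 → 76 → 123.
Assists: 16, 25, 36, 49, 64, 81, 100 → 121 → 144 (perfect squares: 4², 5², 6², …).
Points: 29, 36, 43, 50, 57, 64, 71 → 78 → 85 (+7 each step).
Putting the parts together: 76 wins, 121 assists, 78 points and then 123 wins, 144 assists, 85 points.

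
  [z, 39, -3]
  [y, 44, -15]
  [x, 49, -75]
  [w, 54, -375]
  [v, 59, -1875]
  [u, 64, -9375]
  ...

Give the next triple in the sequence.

[t, 69, -46875]

Letter: z, y, x, w, v, u → t (letters move back 1 place in the alphabet).
Second component — +5 each step: 39, 44, 49, 54, 59, 64 → 69.
Third component: ×5 each step, so -3, -15, -75, -375, -1875, -9375 → -46875.
Combining the parts gives [t, 69, -46875].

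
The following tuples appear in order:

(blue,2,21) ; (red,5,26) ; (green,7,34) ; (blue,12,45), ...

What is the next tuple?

Colour goes blue, red, green, blue → red (repeats blue → red → green).
Second entry: each term is the sum of the two before it, so 2, 5, 7, 12 → 19.
For the third entry, differences are 5, 8, 11, … (increasing by 3 each time): 21, 26, 34, 45 → 59.
Putting it together: (red,19,59).

(red,19,59)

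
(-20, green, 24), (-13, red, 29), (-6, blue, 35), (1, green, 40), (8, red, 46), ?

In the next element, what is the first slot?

For the first slot, +7 each step: -20, -13, -6, 1, 8 → 15.

15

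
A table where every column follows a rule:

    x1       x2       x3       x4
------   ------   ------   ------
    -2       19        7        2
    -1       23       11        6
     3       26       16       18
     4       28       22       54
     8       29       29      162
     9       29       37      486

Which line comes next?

13  28  46  1458

Column x1: alternating steps +1, +4, +1, +4, …; -2, -1, 3, 4, 8, 9 → 13.
Column x2: 19, 23, 26, 28, 29, 29 → 28 (differences are 4, 3, 2, … (decreasing by 1 each time)).
For the column x3, differences are 4, 5, 6, … (increasing by 1 each time): 7, 11, 16, 22, 29, 37 → 46.
Column x4 — ×3 each step: 2, 6, 18, 54, 162, 486 → 1458.
So the next line is 13  28  46  1458.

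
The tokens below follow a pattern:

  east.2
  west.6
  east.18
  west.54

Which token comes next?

east.162

Direction goes east, west, east, west → east (alternates east ↔ west).
For the second component, ×3 each step: 2, 6, 18, 54 → 162.
Combining the parts gives east.162.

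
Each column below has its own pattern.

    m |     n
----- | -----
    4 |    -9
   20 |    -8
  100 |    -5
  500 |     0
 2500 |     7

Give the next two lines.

Column m: 4, 20, 100, 500, 2500 → 12500 → 62500 (×5 each step).
Column n goes -9, -8, -5, 0, 7 → 16 → 27 (differences are 1, 3, 5, … (increasing by 2 each time)).
So the next two lines are 12500  16 and 62500  27.

12500  16; 62500  27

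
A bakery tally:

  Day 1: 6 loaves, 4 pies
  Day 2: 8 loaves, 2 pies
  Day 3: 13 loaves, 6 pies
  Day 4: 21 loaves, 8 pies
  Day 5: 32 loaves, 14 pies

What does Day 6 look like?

Loaves goes 6, 8, 13, 21, 32 → 46 (differences are 2, 5, 8, … (increasing by 3 each time)).
Pies: each term is the sum of the two before it, so 4, 2, 6, 8, 14 → 22.
So the next record is 46 loaves, 22 pies.

46 loaves, 22 pies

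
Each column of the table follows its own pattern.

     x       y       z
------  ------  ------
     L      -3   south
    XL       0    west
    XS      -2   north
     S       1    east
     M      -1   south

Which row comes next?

L  2  west

Column x goes L, XL, XS, S, M → L (runs through clothing sizes XS→XL).
Column y — alternating steps +3, −2, +3, −2, …: -3, 0, -2, 1, -1 → 2.
Column z: repeats south → west → north → east, so south, west, north, east, south → west.
So the next row is L  2  west.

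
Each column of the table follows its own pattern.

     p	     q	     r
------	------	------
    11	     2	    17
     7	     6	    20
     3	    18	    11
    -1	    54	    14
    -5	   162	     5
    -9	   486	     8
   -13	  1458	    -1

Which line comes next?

Column p — −4 each step: 11, 7, 3, -1, -5, -9, -13 → -17.
Column q: 2, 6, 18, 54, 162, 486, 1458 → 4374 (×3 each step).
Column r: alternating steps +3, −9, +3, −9, …, so 17, 20, 11, 14, 5, 8, -1 → 2.
Putting it together: -17  4374  2.

-17  4374  2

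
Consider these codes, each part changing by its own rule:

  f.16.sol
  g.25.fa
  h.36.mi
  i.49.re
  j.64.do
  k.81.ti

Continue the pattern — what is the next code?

l.100.la

Letter: letters move forward 1 place in the alphabet; f, g, h, i, j, k → l.
Second component goes 16, 25, 36, 49, 64, 81 → 100 (perfect squares: 4², 5², 6², …).
Note: sol, fa, mi, re, do, ti → la (runs backward through the solfège scale do→ti).
So the next code is l.100.la.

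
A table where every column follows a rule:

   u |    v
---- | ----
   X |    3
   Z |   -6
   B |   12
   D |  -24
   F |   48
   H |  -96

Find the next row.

J  192

For the column u, letters move forward 2 places in the alphabet, wrapping Z→A: X, Z, B, D, F, H → J.
Column v goes 3, -6, 12, -24, 48, -96 → 192 (×(-2) each step).
So the next row is J  192.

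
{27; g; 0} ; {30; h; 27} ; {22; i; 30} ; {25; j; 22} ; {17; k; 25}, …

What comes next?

{20; l; 17}

First entry — alternating steps +3, −8, +3, −8, …: 27, 30, 22, 25, 17 → 20.
Letter: letters move forward 1 place in the alphabet; g, h, i, j, k → l.
Third entry: 0, 27, 30, 22, 25 → 17 (always the previous value of the first entry).
Combining the parts gives {20; l; 17}.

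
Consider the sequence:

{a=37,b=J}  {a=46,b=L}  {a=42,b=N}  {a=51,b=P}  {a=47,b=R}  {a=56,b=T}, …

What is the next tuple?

{a=52,b=V}

A — alternating steps +9, −4, +9, −4, …: 37, 46, 42, 51, 47, 56 → 52.
B — letters move forward 2 places in the alphabet: J, L, N, P, R, T → V.
So the next tuple is {a=52,b=V}.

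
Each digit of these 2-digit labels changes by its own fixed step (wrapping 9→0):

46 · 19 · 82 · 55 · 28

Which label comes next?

First digit — −3 each step, mod 10: 4, 1, 8, 5, 2 → 9.
Second digit: +3 each step, mod 10; 6, 9, 2, 5, 8 → 1.
Combining the parts gives 91.

91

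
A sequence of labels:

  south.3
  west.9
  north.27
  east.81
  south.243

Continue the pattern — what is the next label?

Direction — repeats south → west → north → east: south, west, north, east, south → west.
Second component: 3, 9, 27, 81, 243 → 729 (×3 each step).
Putting it together: west.729.

west.729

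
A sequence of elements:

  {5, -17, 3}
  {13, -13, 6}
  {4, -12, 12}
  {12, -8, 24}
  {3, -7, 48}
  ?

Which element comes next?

For the first component, alternating steps +8, −9, +8, −9, …: 5, 13, 4, 12, 3 → 11.
Second component: -17, -13, -12, -8, -7 → -3 (alternating steps +4, +1, +4, +1, …).
Third component — ×2 each step: 3, 6, 12, 24, 48 → 96.
Putting it together: {11, -3, 96}.

{11, -3, 96}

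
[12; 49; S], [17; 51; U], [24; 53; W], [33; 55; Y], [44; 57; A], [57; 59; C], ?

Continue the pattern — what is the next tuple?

[72; 61; E]

First part — differences are 5, 7, 9, … (increasing by 2 each time): 12, 17, 24, 33, 44, 57 → 72.
For the second part, +2 each step: 49, 51, 53, 55, 57, 59 → 61.
Letter: letters move forward 2 places in the alphabet, wrapping Z→A, so S, U, W, Y, A, C → E.
Putting it together: [72; 61; E].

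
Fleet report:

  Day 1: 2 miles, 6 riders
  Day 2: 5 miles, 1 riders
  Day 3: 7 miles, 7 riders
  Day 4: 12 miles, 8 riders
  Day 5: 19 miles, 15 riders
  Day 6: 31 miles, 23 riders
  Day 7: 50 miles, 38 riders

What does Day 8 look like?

81 miles, 61 riders

Miles: each term is the sum of the two before it, so 2, 5, 7, 12, 19, 31, 50 → 81.
Riders: each term is the sum of the two before it, so 6, 1, 7, 8, 15, 23, 38 → 61.
Putting it together: 81 miles, 61 riders.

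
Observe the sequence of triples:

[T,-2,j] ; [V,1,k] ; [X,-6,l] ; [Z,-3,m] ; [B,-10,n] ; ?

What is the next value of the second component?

-7

Second component — alternating steps +3, −7, +3, −7, …: -2, 1, -6, -3, -10 → -7.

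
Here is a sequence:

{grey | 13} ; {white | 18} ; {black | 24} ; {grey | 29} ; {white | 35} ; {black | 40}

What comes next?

For the shade, repeats grey → white → black: grey, white, black, grey, white, black → grey.
Second component: alternating steps +5, +6, +5, +6, …; 13, 18, 24, 29, 35, 40 → 46.
Putting it together: {grey | 46}.

{grey | 46}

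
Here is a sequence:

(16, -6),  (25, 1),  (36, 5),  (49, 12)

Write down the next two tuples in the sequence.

First coordinate: 16, 25, 36, 49 → 64 → 81 (perfect squares: 4², 5², 6², …).
Second coordinate: alternating steps +7, +4, +7, +4, …, so -6, 1, 5, 12 → 16 → 23.
Putting the parts together: (64, 16) and then (81, 23).

(64, 16), (81, 23)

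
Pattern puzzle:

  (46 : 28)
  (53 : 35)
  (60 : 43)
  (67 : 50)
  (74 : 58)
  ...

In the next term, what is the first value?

First value: +7 each step; 46, 53, 60, 67, 74 → 81.

81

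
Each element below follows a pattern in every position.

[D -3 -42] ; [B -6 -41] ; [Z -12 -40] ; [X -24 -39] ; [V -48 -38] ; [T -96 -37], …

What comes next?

[R -192 -36]

Letter: D, B, Z, X, V, T → R (letters move back 2 places in the alphabet, wrapping A→Z).
Second component: -3, -6, -12, -24, -48, -96 → -192 (×2 each step).
For the third component, +1 each step: -42, -41, -40, -39, -38, -37 → -36.
So the next element is [R -192 -36].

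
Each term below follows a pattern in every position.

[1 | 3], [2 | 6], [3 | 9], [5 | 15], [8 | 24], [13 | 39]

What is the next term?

First slot: 1, 2, 3, 5, 8, 13 → 21 (each term is the sum of the two before it).
For the second slot, always 3 × the first slot: 3, 6, 9, 15, 24, 39 → 63.
Putting it together: [21 | 63].

[21 | 63]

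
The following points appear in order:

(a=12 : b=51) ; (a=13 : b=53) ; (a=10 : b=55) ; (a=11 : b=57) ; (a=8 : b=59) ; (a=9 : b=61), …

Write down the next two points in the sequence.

(a=6 : b=63), (a=7 : b=65)

A: 12, 13, 10, 11, 8, 9 → 6 → 7 (alternating steps +1, −3, +1, −3, …).
B — +2 each step: 51, 53, 55, 57, 59, 61 → 63 → 65.
So the next two points are (a=6 : b=63) and (a=7 : b=65).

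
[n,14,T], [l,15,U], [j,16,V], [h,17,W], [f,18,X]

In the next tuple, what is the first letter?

d

First letter: letters move back 2 places in the alphabet; n, l, j, h, f → d.
Second value: 14, 15, 16, 17, 18 → 19 (+1 each step).
For the second letter, letters move forward 1 place in the alphabet: T, U, V, W, X → Y.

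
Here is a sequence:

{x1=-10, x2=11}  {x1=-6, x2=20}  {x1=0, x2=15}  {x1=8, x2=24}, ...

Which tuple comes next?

{x1=18, x2=19}

X1 goes -10, -6, 0, 8 → 18 (differences are 4, 6, 8, … (increasing by 2 each time)).
X2: 11, 20, 15, 24 → 19 (alternating steps +9, −5, +9, −5, …).
Putting it together: {x1=18, x2=19}.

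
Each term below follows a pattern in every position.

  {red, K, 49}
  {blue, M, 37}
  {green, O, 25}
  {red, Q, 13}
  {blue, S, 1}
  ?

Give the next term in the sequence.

For the colour, repeats red → blue → green: red, blue, green, red, blue → green.
Letter — letters move forward 2 places in the alphabet: K, M, O, Q, S → U.
Third coordinate: 49, 37, 25, 13, 1 → -11 (−12 each step).
Putting it together: {green, U, -11}.

{green, U, -11}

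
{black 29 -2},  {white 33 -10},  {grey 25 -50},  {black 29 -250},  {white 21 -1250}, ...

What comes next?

{grey 25 -6250}

For the shade, repeats black → white → grey: black, white, grey, black, white → grey.
For the second value, alternating steps +4, −8, +4, −8, …: 29, 33, 25, 29, 21 → 25.
Third value: ×5 each step, so -2, -10, -50, -250, -1250 → -6250.
So the next element is {grey 25 -6250}.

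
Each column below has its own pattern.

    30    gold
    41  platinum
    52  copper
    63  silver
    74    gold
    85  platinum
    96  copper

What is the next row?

First component — +11 each step: 30, 41, 52, 63, 74, 85, 96 → 107.
For the metal, repeats gold → platinum → copper → silver: gold, platinum, copper, silver, gold, platinum, copper → silver.
So the next row is 107  silver.

107  silver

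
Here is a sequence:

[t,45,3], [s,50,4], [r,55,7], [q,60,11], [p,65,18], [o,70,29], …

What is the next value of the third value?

47

Third value: each term is the sum of the two before it, so 3, 4, 7, 11, 18, 29 → 47.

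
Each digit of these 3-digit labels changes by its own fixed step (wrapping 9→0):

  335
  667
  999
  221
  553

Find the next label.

885

For the first digit, +3 each step, mod 10: 3, 6, 9, 2, 5 → 8.
Second digit — +3 each step, mod 10: 3, 6, 9, 2, 5 → 8.
Third digit: +2 each step, mod 10, so 5, 7, 9, 1, 3 → 5.
Combining the parts gives 885.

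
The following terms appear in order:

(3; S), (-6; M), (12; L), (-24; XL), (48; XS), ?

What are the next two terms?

(-96; S), (192; M)

First part: ×(-2) each step, so 3, -6, 12, -24, 48 → -96 → 192.
Size: runs through clothing sizes XS→XL, so S, M, L, XL, XS → S → M.
Putting the parts together: (-96; S) and then (192; M).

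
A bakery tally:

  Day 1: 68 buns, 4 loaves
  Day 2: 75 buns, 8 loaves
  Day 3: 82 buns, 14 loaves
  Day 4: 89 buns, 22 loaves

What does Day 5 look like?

Buns: +7 each step; 68, 75, 82, 89 → 96.
Loaves — differences are 4, 6, 8, … (increasing by 2 each time): 4, 8, 14, 22 → 32.
Putting it together: 96 buns, 32 loaves.

96 buns, 32 loaves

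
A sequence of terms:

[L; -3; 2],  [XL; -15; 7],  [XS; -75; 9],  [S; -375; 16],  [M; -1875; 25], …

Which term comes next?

[L; -9375; 41]

For the size, runs through clothing sizes XS→XL: L, XL, XS, S, M → L.
Second component — ×5 each step: -3, -15, -75, -375, -1875 → -9375.
Third component goes 2, 7, 9, 16, 25 → 41 (each term is the sum of the two before it).
Combining the parts gives [L; -9375; 41].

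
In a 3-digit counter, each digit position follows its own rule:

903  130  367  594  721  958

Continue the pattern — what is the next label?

First digit: +2 each step, mod 10; 9, 1, 3, 5, 7, 9 → 1.
Second digit goes 0, 3, 6, 9, 2, 5 → 8 (+3 each step, mod 10).
Third digit: −3 each step, mod 10; 3, 0, 7, 4, 1, 8 → 5.
So the next label is 185.

185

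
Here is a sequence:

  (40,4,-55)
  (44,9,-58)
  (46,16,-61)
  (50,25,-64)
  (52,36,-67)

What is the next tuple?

(56,49,-70)

First component: alternating steps +4, +2, +4, +2, …; 40, 44, 46, 50, 52 → 56.
Second component goes 4, 9, 16, 25, 36 → 49 (perfect squares: 2², 3², 4², …).
Third component goes -55, -58, -61, -64, -67 → -70 (−3 each step).
Combining the parts gives (56,49,-70).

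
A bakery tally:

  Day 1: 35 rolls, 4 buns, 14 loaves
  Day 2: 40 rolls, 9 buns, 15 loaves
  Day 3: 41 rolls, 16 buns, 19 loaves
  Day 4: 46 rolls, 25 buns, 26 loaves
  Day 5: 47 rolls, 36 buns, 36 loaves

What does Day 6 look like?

Rolls: alternating steps +5, +1, +5, +1, …; 35, 40, 41, 46, 47 → 52.
Buns: perfect squares: 2², 3², 4², …, so 4, 9, 16, 25, 36 → 49.
Loaves goes 14, 15, 19, 26, 36 → 49 (differences are 1, 4, 7, … (increasing by 3 each time)).
Combining the parts gives 52 rolls, 49 buns, 49 loaves.

52 rolls, 49 buns, 49 loaves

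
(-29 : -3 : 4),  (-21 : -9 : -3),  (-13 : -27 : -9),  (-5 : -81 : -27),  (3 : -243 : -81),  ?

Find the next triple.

(11 : -729 : -243)

For the first part, +8 each step: -29, -21, -13, -5, 3 → 11.
Second part — ×3 each step: -3, -9, -27, -81, -243 → -729.
Third part: always the previous value of the second part; 4, -3, -9, -27, -81 → -243.
So the next triple is (11 : -729 : -243).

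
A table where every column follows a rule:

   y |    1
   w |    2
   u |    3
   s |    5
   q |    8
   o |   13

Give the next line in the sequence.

m  21

Letter: y, w, u, s, q, o → m (letters move back 2 places in the alphabet).
Second component: 1, 2, 3, 5, 8, 13 → 21 (each term is the sum of the two before it).
So the next line is m  21.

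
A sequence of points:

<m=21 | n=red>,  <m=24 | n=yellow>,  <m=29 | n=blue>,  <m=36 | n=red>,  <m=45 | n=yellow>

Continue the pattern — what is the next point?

M — differences are 3, 5, 7, … (increasing by 2 each time): 21, 24, 29, 36, 45 → 56.
N: red, yellow, blue, red, yellow → blue (repeats red → yellow → blue).
Combining the parts gives <m=56 | n=blue>.

<m=56 | n=blue>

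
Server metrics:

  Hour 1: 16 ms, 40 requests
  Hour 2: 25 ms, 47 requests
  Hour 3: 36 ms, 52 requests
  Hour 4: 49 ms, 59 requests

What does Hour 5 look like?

Ms — perfect squares: 4², 5², 6², …: 16, 25, 36, 49 → 64.
Requests: alternating steps +7, +5, +7, +5, …; 40, 47, 52, 59 → 64.
Putting it together: 64 ms, 64 requests.

64 ms, 64 requests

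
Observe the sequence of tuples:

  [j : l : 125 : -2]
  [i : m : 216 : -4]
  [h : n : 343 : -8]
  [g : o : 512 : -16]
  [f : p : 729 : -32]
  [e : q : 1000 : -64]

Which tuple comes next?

[d : r : 1331 : -128]

First letter — letters move back 1 place in the alphabet: j, i, h, g, f, e → d.
Second letter: letters move forward 1 place in the alphabet, so l, m, n, o, p, q → r.
Third entry goes 125, 216, 343, 512, 729, 1000 → 1331 (perfect cubes: 5³, 6³, 7³, …).
Fourth entry: -2, -4, -8, -16, -32, -64 → -128 (×2 each step).
Combining the parts gives [d : r : 1331 : -128].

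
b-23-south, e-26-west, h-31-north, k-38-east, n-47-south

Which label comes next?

q-58-west

Letter: b, e, h, k, n → q (letters move forward 3 places in the alphabet).
Second component: differences are 3, 5, 7, … (increasing by 2 each time), so 23, 26, 31, 38, 47 → 58.
Direction — repeats south → west → north → east: south, west, north, east, south → west.
Combining the parts gives q-58-west.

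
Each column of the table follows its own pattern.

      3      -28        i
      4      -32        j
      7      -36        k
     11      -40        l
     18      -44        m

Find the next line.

29  -48  n

First component: each term is the sum of the two before it; 3, 4, 7, 11, 18 → 29.
Second component: −4 each step, so -28, -32, -36, -40, -44 → -48.
Letter: letters move forward 1 place in the alphabet; i, j, k, l, m → n.
Putting it together: 29  -48  n.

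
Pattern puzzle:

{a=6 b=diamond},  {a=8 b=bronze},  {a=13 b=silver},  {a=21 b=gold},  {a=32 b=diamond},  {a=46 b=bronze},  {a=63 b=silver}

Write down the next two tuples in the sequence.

A goes 6, 8, 13, 21, 32, 46, 63 → 83 → 106 (differences are 2, 5, 8, … (increasing by 3 each time)).
B — repeats diamond → bronze → silver → gold: diamond, bronze, silver, gold, diamond, bronze, silver → gold → diamond.
So the next two tuples are {a=83 b=gold} and {a=106 b=diamond}.

{a=83 b=gold}, {a=106 b=diamond}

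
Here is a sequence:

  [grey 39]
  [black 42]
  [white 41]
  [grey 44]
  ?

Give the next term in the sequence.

Shade goes grey, black, white, grey → black (repeats grey → black → white).
Second part: 39, 42, 41, 44 → 43 (alternating steps +3, −1, +3, −1, …).
Putting it together: [black 43].

[black 43]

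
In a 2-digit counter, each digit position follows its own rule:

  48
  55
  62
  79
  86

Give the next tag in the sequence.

First digit: +1 each step, mod 10, so 4, 5, 6, 7, 8 → 9.
Second digit: −3 each step, mod 10; 8, 5, 2, 9, 6 → 3.
So the next tag is 93.

93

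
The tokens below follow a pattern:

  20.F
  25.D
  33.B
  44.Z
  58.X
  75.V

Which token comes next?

95.T

For the first component, differences are 5, 8, 11, … (increasing by 3 each time): 20, 25, 33, 44, 58, 75 → 95.
Letter goes F, D, B, Z, X, V → T (letters move back 2 places in the alphabet, wrapping A→Z).
Combining the parts gives 95.T.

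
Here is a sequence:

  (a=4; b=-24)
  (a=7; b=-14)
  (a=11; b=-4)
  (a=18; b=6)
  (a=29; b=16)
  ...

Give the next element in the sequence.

(a=47; b=26)

A: each term is the sum of the two before it, so 4, 7, 11, 18, 29 → 47.
B: +10 each step, so -24, -14, -4, 6, 16 → 26.
So the next element is (a=47; b=26).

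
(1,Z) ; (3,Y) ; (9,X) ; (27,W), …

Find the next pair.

(81,V)

First value — ×3 each step: 1, 3, 9, 27 → 81.
Letter: letters move back 1 place in the alphabet, so Z, Y, X, W → V.
Putting it together: (81,V).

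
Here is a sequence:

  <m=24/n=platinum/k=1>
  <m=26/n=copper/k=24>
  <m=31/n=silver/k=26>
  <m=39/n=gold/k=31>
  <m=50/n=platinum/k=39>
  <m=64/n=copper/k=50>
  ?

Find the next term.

M: differences are 2, 5, 8, … (increasing by 3 each time); 24, 26, 31, 39, 50, 64 → 81.
N goes platinum, copper, silver, gold, platinum, copper → silver (repeats platinum → copper → silver → gold).
K goes 1, 24, 26, 31, 39, 50 → 64 (always the previous value of the m).
So the next term is <m=81/n=silver/k=64>.

<m=81/n=silver/k=64>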